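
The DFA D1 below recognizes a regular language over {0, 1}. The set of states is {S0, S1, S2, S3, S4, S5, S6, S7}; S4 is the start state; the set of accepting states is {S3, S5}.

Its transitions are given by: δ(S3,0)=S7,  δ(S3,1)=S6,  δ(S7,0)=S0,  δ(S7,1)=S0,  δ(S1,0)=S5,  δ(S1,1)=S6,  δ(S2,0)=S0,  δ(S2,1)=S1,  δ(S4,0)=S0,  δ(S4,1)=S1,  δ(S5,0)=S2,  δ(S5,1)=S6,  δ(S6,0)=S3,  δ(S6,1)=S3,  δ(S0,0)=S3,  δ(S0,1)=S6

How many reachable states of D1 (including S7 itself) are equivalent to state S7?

All states are reachable from the start state.
Initial partition by acceptance: {S3,S5} | {S0,S1,S2,S4,S6,S7}.
Split {S0,S1,S2,S4,S6,S7} by δ(·,0) → {S0,S1,S6} and {S2,S4,S7}.
On input 1, block {S0,S1,S6} splits into {S0,S1} and {S6}.
No further refinement is possible. Final partition (4 blocks): {S3,S5} | {S0,S1} | {S2,S4,S7} | {S6}.
The equivalence class containing S7 is {S2,S4,S7}, of size 3.

3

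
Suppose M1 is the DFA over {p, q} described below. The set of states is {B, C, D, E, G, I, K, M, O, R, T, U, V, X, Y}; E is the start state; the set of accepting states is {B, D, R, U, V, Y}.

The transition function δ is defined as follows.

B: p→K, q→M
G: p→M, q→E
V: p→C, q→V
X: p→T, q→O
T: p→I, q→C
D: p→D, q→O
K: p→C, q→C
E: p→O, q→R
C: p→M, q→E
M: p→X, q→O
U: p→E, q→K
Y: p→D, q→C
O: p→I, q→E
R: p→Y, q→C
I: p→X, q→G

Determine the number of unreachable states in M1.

BFS from E reaches {C, D, E, G, I, M, O, R, T, X, Y}; the 4 state(s) B, K, U, V are never visited.

4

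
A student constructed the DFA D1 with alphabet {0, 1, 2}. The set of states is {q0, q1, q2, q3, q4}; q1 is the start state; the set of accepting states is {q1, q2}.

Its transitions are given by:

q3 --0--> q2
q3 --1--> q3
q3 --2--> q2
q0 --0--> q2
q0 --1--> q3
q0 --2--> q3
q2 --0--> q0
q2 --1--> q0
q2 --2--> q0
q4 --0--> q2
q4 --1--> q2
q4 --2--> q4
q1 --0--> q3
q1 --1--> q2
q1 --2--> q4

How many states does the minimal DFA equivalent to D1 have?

5

Initial partition by acceptance: {q1,q2} | {q0,q3,q4}.
Refine {q1,q2} on symbol 1: members go to different blocks, giving {q1} and {q2}.
On input 1, block {q0,q3,q4} splits into {q0,q3} and {q4}.
Split {q0,q3} by δ(·,2) → {q0} and {q3}.
No further refinement is possible. Final partition (5 blocks): {q1} | {q0} | {q2} | {q4} | {q3}.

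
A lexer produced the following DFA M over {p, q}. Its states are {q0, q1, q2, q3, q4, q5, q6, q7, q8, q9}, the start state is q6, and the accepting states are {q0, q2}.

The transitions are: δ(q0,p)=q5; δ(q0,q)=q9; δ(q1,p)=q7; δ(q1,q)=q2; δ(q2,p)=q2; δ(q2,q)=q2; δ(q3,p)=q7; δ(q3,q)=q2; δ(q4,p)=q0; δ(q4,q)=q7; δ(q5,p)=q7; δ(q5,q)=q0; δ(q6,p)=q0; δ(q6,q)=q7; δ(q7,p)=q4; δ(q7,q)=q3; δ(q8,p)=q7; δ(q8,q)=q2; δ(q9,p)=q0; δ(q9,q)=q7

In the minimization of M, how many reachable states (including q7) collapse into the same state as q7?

1

States {q1,q8} cannot be reached from the start state, so discard them.
P0 = {q0,q2} | {q3,q4,q5,q6,q7,q9}.
Refine {q0,q2} on symbol p: members go to different blocks, giving {q0} and {q2}.
Split {q3,q4,q5,q6,q7,q9} by δ(·,p) → {q3,q5,q7} and {q4,q6,q9}.
Split {q3,q5,q7} by δ(·,p) → {q3,q5} and {q7}.
Refine {q3,q5} on symbol q: members go to different blocks, giving {q3} and {q5}.
Stable partition: {q0} | {q3} | {q2} | {q4,q6,q9} | {q7} | {q5} — 6 equivalence classes.
State q7 belongs to the block {q7}, which has 1 states.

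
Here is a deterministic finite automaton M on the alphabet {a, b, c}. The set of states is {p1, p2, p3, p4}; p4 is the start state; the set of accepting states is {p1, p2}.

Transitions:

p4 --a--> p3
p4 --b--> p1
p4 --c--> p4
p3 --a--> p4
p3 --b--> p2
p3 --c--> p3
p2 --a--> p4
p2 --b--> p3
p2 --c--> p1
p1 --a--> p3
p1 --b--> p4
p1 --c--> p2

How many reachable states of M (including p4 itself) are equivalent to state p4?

Initial partition by acceptance: {p1,p2} | {p3,p4}.
No further refinement is possible. Final partition (2 blocks): {p1,p2} | {p3,p4}.
State p4 belongs to the block {p3,p4}, which has 2 states.

2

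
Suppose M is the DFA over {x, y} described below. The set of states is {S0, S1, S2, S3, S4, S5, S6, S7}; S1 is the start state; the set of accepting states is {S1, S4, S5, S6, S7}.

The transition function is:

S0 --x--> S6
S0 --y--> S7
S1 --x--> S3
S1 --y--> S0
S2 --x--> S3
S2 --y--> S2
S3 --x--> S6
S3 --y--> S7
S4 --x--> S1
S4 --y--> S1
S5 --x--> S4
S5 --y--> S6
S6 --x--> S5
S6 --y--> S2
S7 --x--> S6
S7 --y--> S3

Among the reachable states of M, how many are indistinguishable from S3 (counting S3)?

2

Initial partition by acceptance: {S1,S4,S5,S6,S7} | {S0,S2,S3}.
Refine {S1,S4,S5,S6,S7} on symbol x: members go to different blocks, giving {S4,S5,S6,S7} and {S1}.
On input x, block {S4,S5,S6,S7} splits into {S5,S6,S7} and {S4}.
Refine {S5,S6,S7} on symbol x: members go to different blocks, giving {S6,S7} and {S5}.
Refine {S6,S7} on symbol x: members go to different blocks, giving {S6} and {S7}.
Split {S0,S2,S3} by δ(·,x) → {S0,S3} and {S2}.
The partition is now stable with 7 blocks: {S6} | {S0,S3} | {S1} | {S4} | {S5} | {S7} | {S2}.
The equivalence class containing S3 is {S0,S3}, of size 2.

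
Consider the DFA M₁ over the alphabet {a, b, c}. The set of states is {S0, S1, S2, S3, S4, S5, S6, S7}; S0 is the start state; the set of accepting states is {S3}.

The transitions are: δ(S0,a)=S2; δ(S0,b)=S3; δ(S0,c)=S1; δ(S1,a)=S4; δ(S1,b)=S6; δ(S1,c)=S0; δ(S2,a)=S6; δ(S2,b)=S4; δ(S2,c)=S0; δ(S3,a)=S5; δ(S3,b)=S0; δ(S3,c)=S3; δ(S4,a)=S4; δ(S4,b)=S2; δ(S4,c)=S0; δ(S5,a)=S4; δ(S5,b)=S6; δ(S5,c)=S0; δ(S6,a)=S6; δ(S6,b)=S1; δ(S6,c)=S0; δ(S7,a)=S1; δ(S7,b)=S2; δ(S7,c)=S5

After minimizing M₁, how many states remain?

3

Reachable states from the start: {S0,S1,S2,S3,S4,S5,S6}. Unreachable: {S7} — drop them.
P0 = {S3} | {S0,S1,S2,S4,S5,S6}.
Refine {S0,S1,S2,S4,S5,S6} on symbol b: members go to different blocks, giving {S1,S2,S4,S5,S6} and {S0}.
The partition is now stable with 3 blocks: {S3} | {S1,S2,S4,S5,S6} | {S0}.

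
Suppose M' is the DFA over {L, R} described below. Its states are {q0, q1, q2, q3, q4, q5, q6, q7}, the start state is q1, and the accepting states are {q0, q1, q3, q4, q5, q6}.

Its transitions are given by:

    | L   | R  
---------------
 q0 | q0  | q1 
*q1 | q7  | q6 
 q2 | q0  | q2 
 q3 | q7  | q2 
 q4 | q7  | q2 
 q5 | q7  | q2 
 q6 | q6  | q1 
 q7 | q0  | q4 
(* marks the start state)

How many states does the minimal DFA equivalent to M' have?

Reachable states from the start: {q0,q1,q2,q4,q6,q7}. Unreachable: {q3,q5} — drop them.
Initial partition by acceptance: {q0,q1,q4,q6} | {q2,q7}.
Refine {q0,q1,q4,q6} on symbol L: members go to different blocks, giving {q0,q6} and {q1,q4}.
Refine {q2,q7} on symbol R: members go to different blocks, giving {q2} and {q7}.
Refine {q1,q4} on symbol R: members go to different blocks, giving {q1} and {q4}.
No further refinement is possible. Final partition (5 blocks): {q0,q6} | {q2} | {q1} | {q7} | {q4}.

5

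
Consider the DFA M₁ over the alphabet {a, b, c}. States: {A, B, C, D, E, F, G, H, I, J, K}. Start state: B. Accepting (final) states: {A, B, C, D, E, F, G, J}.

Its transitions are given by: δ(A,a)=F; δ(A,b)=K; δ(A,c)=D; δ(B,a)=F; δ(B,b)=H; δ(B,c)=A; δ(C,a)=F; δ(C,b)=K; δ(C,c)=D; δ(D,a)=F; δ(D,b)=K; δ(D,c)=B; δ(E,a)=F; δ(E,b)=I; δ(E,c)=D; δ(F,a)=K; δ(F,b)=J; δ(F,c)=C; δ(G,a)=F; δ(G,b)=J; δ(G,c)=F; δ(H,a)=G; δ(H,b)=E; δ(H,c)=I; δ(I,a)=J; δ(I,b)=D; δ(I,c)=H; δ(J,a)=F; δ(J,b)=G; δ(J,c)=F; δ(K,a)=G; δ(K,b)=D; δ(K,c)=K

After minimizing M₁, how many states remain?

All states are reachable from the start state.
P0 = {A,B,C,D,E,F,G,J} | {H,I,K}.
Split {A,B,C,D,E,F,G,J} by δ(·,a) → {A,B,C,D,E,G,J} and {F}.
Split {A,B,C,D,E,G,J} by δ(·,b) → {A,B,C,D,E} and {G,J}.
Stable partition: {A,B,C,D,E} | {H,I,K} | {F} | {G,J} — 4 equivalence classes.

4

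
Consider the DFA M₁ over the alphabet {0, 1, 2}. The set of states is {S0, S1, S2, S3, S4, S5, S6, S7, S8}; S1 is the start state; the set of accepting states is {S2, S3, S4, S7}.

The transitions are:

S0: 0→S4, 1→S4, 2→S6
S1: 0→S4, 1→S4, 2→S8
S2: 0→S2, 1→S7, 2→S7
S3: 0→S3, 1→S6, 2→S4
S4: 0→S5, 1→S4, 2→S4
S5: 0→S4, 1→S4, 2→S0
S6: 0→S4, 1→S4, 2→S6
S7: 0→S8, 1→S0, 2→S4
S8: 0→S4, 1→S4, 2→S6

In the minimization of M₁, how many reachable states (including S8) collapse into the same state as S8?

5

First remove the unreachable states {S2,S3,S7}; 6 states remain.
Initial partition by acceptance: {S4} | {S0,S1,S5,S6,S8}.
The partition is now stable with 2 blocks: {S4} | {S0,S1,S5,S6,S8}.
State S8 belongs to the block {S0,S1,S5,S6,S8}, which has 5 states.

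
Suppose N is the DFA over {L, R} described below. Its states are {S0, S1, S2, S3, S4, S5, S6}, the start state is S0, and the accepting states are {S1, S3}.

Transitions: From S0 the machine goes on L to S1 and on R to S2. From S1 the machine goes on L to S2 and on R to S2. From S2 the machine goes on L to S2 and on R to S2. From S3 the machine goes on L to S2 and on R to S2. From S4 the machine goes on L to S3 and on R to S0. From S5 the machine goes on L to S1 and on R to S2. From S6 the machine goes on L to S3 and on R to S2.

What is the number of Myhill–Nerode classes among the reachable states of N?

3

States {S3,S4,S5,S6} cannot be reached from the start state, so discard them.
Start with accepting vs non-accepting: {S1} | {S0,S2}.
Refine {S0,S2} on symbol L: members go to different blocks, giving {S0} and {S2}.
No further refinement is possible. Final partition (3 blocks): {S1} | {S0} | {S2}.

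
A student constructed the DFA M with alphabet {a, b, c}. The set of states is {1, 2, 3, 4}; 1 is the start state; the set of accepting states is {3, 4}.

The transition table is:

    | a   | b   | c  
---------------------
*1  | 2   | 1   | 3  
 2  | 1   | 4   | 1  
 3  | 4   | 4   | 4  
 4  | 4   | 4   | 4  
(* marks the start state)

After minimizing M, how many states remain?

3

P0 = {3,4} | {1,2}.
Split {1,2} by δ(·,b) → {1} and {2}.
No further refinement is possible. Final partition (3 blocks): {3,4} | {1} | {2}.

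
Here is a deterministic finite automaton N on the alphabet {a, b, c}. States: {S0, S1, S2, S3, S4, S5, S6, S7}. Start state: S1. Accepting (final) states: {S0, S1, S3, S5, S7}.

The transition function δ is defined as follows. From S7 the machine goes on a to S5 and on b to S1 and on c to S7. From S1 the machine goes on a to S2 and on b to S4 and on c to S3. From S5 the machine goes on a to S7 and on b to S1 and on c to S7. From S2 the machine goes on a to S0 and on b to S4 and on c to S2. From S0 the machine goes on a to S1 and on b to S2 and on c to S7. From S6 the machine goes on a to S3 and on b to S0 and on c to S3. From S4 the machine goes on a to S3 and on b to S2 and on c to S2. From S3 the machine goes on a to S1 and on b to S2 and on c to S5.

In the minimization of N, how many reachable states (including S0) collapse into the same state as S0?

States {S6} cannot be reached from the start state, so discard them.
Start with accepting vs non-accepting: {S0,S1,S3,S5,S7} | {S2,S4}.
On input a, block {S0,S1,S3,S5,S7} splits into {S0,S3,S5,S7} and {S1}.
Split {S0,S3,S5,S7} by δ(·,a) → {S0,S3} and {S5,S7}.
No further refinement is possible. Final partition (4 blocks): {S0,S3} | {S2,S4} | {S1} | {S5,S7}.
The equivalence class containing S0 is {S0,S3}, of size 2.

2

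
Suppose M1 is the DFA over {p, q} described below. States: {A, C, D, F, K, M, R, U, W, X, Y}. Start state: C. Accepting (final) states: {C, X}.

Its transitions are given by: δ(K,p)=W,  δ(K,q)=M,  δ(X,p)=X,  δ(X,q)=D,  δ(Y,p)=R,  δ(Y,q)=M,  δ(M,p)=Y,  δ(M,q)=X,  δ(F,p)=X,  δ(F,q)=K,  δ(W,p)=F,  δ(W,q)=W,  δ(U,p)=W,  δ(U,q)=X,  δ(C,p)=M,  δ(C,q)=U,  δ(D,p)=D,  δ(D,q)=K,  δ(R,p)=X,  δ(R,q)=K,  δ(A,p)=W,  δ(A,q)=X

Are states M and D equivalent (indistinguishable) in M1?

Reachable states from the start: {C,D,F,K,M,R,U,W,X,Y}. Unreachable: {A} — drop them.
P0 = {C,X} | {D,F,K,M,R,U,W,Y}.
Refine {C,X} on symbol p: members go to different blocks, giving {X} and {C}.
On input p, block {D,F,K,M,R,U,W,Y} splits into {D,K,M,U,W,Y} and {F,R}.
Refine {D,K,M,U,W,Y} on symbol p: members go to different blocks, giving {D,K,M,U} and {W,Y}.
Split {D,K,M,U} by δ(·,p) → {K,M,U} and {D}.
Split {K,M,U} by δ(·,q) → {M,U} and {K}.
Refine {W,Y} on symbol q: members go to different blocks, giving {Y} and {W}.
Split {M,U} by δ(·,p) → {U} and {M}.
Stable partition: {X} | {U} | {C} | {F,R} | {Y} | {D} | {K} | {W} | {M} — 9 equivalence classes.
M and D end up in different blocks, so they are distinguishable. For instance, the string 'q' is accepted from only M.

No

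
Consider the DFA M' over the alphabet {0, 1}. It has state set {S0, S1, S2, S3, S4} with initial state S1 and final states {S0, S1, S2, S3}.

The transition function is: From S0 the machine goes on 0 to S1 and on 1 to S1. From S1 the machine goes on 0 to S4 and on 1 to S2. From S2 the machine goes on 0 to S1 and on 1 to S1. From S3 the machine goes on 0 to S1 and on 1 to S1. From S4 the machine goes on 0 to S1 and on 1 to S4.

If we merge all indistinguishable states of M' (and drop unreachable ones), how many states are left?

3

Reachable states from the start: {S1,S2,S4}. Unreachable: {S0,S3} — drop them.
P0 = {S1,S2} | {S4}.
Refine {S1,S2} on symbol 0: members go to different blocks, giving {S1} and {S2}.
The partition is now stable with 3 blocks: {S1} | {S4} | {S2}.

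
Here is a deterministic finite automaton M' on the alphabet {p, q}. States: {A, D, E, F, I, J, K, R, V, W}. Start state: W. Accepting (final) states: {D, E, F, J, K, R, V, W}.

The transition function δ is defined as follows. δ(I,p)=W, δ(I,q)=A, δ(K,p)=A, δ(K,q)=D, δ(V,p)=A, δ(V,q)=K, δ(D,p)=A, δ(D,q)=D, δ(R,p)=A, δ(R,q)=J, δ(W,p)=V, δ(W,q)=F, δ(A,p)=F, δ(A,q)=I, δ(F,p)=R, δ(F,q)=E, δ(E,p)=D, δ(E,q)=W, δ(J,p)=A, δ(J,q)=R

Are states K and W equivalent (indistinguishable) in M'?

Every state is reachable, so we keep all 10.
Start with accepting vs non-accepting: {D,E,F,J,K,R,V,W} | {A,I}.
On input p, block {D,E,F,J,K,R,V,W} splits into {D,J,K,R,V} and {E,F,W}.
Stable partition: {D,J,K,R,V} | {A,I} | {E,F,W} — 3 equivalence classes.
K and W end up in different blocks, so they are distinguishable. For instance, the string 'p' is accepted from only W.

No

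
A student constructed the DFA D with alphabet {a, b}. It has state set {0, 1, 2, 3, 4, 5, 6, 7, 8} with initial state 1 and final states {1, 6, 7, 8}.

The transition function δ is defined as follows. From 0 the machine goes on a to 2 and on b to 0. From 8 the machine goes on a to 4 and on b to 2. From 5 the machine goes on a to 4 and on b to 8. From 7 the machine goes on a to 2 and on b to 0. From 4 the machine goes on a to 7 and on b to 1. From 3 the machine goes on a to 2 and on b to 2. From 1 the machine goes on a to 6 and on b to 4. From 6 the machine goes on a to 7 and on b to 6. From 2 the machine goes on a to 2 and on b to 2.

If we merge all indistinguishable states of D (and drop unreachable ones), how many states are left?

Reachable states from the start: {0,1,2,4,6,7}. Unreachable: {3,5,8} — drop them.
P0 = {1,6,7} | {0,2,4}.
Split {1,6,7} by δ(·,a) → {1,6} and {7}.
Refine {1,6} on symbol a: members go to different blocks, giving {1} and {6}.
On input a, block {0,2,4} splits into {0,2} and {4}.
The partition is now stable with 5 blocks: {1} | {0,2} | {7} | {6} | {4}.

5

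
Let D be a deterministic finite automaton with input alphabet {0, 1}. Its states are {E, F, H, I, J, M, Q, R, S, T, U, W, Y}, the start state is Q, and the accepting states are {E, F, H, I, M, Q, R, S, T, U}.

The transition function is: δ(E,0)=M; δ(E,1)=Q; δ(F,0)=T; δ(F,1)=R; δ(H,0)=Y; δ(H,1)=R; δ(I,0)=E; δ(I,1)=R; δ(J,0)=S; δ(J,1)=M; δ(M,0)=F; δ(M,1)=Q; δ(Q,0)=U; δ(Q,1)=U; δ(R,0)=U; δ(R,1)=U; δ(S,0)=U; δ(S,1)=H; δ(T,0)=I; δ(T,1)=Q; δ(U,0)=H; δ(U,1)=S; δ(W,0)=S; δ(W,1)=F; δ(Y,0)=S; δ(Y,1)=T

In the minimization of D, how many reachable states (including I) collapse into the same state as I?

5

Reachable states from the start: {E,F,H,I,M,Q,R,S,T,U,Y}. Unreachable: {J,W} — drop them.
Start with accepting vs non-accepting: {E,F,H,I,M,Q,R,S,T,U} | {Y}.
Split {E,F,H,I,M,Q,R,S,T,U} by δ(·,0) → {E,F,I,M,Q,R,S,T,U} and {H}.
Split {E,F,I,M,Q,R,S,T,U} by δ(·,0) → {E,F,I,M,Q,R,S,T} and {U}.
On input 0, block {E,F,I,M,Q,R,S,T} splits into {E,F,I,M,T} and {Q,R,S}.
Split {Q,R,S} by δ(·,1) → {Q,R} and {S}.
No further refinement is possible. Final partition (6 blocks): {E,F,I,M,T} | {Y} | {H} | {U} | {Q,R} | {S}.
State I belongs to the block {E,F,I,M,T}, which has 5 states.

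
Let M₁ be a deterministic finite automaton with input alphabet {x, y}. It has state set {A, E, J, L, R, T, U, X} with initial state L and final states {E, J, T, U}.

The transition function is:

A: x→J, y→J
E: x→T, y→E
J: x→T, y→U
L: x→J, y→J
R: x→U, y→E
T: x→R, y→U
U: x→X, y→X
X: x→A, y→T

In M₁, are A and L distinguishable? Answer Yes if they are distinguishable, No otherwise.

All states are reachable from the start state.
Start with accepting vs non-accepting: {E,J,T,U} | {A,L,R,X}.
Refine {E,J,T,U} on symbol x: members go to different blocks, giving {T,U} and {E,J}.
Split {T,U} by δ(·,y) → {U} and {T}.
Refine {A,L,R,X} on symbol x: members go to different blocks, giving {A,L} and {R} and {X}.
Split {E,J} by δ(·,y) → {J} and {E}.
Stable partition: {U} | {A,L} | {J} | {T} | {R} | {X} | {E} — 7 equivalence classes.
A and L lie in the same block of the stable partition, so they are equivalent — no string distinguishes them.

No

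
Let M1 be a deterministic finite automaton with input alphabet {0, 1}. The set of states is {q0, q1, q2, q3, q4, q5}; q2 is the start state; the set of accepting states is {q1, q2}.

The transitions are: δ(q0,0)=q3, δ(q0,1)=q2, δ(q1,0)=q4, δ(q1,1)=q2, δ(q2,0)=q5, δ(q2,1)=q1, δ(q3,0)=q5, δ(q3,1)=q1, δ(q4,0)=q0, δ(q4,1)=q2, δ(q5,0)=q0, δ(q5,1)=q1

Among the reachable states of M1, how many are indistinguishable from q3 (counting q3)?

Every state is reachable, so we keep all 6.
P0 = {q1,q2} | {q0,q3,q4,q5}.
No further refinement is possible. Final partition (2 blocks): {q1,q2} | {q0,q3,q4,q5}.
The equivalence class containing q3 is {q0,q3,q4,q5}, of size 4.

4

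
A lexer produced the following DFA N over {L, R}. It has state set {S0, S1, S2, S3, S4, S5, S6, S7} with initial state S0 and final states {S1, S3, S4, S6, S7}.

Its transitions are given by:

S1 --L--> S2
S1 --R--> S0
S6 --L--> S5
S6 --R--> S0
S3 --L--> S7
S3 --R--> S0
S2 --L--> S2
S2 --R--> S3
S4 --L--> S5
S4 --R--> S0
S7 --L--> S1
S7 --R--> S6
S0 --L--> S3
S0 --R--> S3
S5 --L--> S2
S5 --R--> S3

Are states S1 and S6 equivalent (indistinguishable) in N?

States {S4} cannot be reached from the start state, so discard them.
P0 = {S1,S3,S6,S7} | {S0,S2,S5}.
On input L, block {S1,S3,S6,S7} splits into {S1,S6} and {S3,S7}.
Refine {S0,S2,S5} on symbol L: members go to different blocks, giving {S2,S5} and {S0}.
Refine {S3,S7} on symbol L: members go to different blocks, giving {S3} and {S7}.
Stable partition: {S1,S6} | {S2,S5} | {S3} | {S0} | {S7} — 5 equivalence classes.
S1 and S6 lie in the same block of the stable partition, so they are equivalent — no string distinguishes them.

Yes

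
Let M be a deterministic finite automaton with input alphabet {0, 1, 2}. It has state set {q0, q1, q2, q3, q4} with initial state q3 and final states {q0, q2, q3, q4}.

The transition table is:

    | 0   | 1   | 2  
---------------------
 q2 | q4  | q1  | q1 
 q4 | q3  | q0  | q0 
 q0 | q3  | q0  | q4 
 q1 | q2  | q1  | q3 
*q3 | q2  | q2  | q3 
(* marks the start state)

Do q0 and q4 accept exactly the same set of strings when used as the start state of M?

All states are reachable from the start state.
Initial partition by acceptance: {q0,q2,q3,q4} | {q1}.
Refine {q0,q2,q3,q4} on symbol 1: members go to different blocks, giving {q0,q3,q4} and {q2}.
Refine {q0,q3,q4} on symbol 0: members go to different blocks, giving {q0,q4} and {q3}.
Stable partition: {q0,q4} | {q1} | {q2} | {q3} — 4 equivalence classes.
q0 and q4 lie in the same block of the stable partition, so they are equivalent — no string distinguishes them.

Yes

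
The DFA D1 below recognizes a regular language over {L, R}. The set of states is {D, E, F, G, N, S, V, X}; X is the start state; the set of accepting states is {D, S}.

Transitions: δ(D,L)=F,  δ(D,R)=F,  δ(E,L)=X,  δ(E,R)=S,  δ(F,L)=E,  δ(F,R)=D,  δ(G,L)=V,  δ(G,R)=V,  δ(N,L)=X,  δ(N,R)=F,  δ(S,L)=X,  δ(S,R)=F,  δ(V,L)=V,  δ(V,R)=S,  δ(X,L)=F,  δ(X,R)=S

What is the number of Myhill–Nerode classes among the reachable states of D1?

Reachable states from the start: {D,E,F,S,X}. Unreachable: {G,N,V} — drop them.
P0 = {D,S} | {E,F,X}.
The partition is now stable with 2 blocks: {D,S} | {E,F,X}.

2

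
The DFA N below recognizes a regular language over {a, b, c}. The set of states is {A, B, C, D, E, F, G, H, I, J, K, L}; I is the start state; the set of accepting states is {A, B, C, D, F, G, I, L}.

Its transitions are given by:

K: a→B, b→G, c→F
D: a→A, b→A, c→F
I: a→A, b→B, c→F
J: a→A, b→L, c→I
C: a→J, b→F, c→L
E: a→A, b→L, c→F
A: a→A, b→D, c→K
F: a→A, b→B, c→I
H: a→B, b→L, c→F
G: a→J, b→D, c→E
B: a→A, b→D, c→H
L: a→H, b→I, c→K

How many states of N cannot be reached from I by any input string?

BFS from I reaches {A, B, D, E, F, G, H, I, J, K, L}; the 1 state(s) C are never visited.

1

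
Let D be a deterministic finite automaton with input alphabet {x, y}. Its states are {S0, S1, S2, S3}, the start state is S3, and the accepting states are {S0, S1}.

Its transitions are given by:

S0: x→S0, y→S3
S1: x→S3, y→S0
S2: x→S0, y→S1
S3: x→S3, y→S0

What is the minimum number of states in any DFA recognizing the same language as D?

States {S1,S2} cannot be reached from the start state, so discard them.
Initial partition by acceptance: {S0} | {S3}.
Stable partition: {S0} | {S3} — 2 equivalence classes.

2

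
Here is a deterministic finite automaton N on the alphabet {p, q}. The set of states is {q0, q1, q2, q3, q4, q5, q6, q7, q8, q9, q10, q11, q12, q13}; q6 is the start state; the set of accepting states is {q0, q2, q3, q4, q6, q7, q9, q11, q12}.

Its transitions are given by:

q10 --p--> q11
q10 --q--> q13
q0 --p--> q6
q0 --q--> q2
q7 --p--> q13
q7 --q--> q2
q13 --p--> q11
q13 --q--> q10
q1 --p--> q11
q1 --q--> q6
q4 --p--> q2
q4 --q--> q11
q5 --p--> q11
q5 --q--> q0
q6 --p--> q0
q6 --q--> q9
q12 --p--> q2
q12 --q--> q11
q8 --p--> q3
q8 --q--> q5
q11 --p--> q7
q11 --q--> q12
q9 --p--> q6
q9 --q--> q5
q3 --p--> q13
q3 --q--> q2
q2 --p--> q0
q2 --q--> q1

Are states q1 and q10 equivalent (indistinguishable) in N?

Reachable states from the start: {q0,q1,q2,q5,q6,q7,q9,q10,q11,q12,q13}. Unreachable: {q3,q4,q8} — drop them.
P0 = {q0,q2,q6,q7,q9,q11,q12} | {q1,q5,q10,q13}.
Split {q0,q2,q6,q7,q9,q11,q12} by δ(·,p) → {q0,q2,q6,q9,q11,q12} and {q7}.
Split {q0,q2,q6,q9,q11,q12} by δ(·,p) → {q0,q2,q6,q9,q12} and {q11}.
On input q, block {q0,q2,q6,q9,q12} splits into {q0,q6} and {q2,q9} and {q12}.
On input q, block {q1,q5,q10,q13} splits into {q1,q5} and {q10,q13}.
Stable partition: {q0,q6} | {q1,q5} | {q7} | {q11} | {q2,q9} | {q12} | {q10,q13} — 7 equivalence classes.
q1 and q10 end up in different blocks, so they are distinguishable. For instance, the string 'q' is accepted from only q1.

No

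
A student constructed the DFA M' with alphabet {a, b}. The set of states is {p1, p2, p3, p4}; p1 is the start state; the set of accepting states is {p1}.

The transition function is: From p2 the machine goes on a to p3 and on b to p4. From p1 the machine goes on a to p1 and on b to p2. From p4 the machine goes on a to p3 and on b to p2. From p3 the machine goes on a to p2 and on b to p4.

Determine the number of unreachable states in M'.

Every one of the 4 states is reachable from p1.

0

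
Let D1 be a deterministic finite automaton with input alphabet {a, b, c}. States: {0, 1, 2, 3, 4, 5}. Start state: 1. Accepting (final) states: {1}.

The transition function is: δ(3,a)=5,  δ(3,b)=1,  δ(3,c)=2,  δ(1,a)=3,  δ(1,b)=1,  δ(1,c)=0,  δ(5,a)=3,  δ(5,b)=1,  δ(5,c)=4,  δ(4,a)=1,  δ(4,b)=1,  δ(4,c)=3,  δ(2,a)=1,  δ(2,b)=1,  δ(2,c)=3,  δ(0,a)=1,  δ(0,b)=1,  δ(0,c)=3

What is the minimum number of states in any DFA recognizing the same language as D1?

3

Every state is reachable, so we keep all 6.
Initial partition by acceptance: {1} | {0,2,3,4,5}.
On input a, block {0,2,3,4,5} splits into {0,2,4} and {3,5}.
The partition is now stable with 3 blocks: {1} | {0,2,4} | {3,5}.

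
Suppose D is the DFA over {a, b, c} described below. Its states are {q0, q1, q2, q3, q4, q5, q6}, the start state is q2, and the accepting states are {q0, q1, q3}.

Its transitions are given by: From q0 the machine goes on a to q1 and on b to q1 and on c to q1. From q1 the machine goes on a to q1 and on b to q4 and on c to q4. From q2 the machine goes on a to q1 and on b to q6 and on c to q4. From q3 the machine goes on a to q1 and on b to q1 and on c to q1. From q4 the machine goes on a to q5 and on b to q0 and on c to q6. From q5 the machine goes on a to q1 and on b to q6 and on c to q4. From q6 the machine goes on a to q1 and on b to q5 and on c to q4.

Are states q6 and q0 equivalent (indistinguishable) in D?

States {q3} cannot be reached from the start state, so discard them.
P0 = {q0,q1} | {q2,q4,q5,q6}.
Refine {q0,q1} on symbol b: members go to different blocks, giving {q0} and {q1}.
Refine {q2,q4,q5,q6} on symbol a: members go to different blocks, giving {q2,q5,q6} and {q4}.
Stable partition: {q0} | {q2,q5,q6} | {q1} | {q4} — 4 equivalence classes.
q6 and q0 end up in different blocks, so they are distinguishable. For instance, the string 'ε' is accepted from only q0.

No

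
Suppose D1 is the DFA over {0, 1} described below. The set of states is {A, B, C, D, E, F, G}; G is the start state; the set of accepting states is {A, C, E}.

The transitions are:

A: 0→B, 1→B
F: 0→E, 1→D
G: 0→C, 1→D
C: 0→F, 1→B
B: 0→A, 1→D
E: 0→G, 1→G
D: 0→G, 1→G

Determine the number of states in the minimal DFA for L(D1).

Every state is reachable, so we keep all 7.
Initial partition by acceptance: {A,C,E} | {B,D,F,G}.
Refine {B,D,F,G} on symbol 0: members go to different blocks, giving {B,F,G} and {D}.
No further refinement is possible. Final partition (3 blocks): {A,C,E} | {B,F,G} | {D}.

3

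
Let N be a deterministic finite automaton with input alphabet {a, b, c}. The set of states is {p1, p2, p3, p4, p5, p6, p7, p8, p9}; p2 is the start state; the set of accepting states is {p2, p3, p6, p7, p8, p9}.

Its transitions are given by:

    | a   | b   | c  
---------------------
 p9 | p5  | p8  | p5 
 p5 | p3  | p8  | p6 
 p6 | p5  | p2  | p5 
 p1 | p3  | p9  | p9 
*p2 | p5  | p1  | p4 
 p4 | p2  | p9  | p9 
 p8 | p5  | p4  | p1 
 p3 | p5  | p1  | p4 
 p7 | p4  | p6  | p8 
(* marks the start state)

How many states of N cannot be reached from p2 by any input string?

1

Starting at p2 and following transitions, the reachable set is {p1, p2, p3, p4, p5, p6, p8, p9}. That leaves p7 unreachable — 1 in total.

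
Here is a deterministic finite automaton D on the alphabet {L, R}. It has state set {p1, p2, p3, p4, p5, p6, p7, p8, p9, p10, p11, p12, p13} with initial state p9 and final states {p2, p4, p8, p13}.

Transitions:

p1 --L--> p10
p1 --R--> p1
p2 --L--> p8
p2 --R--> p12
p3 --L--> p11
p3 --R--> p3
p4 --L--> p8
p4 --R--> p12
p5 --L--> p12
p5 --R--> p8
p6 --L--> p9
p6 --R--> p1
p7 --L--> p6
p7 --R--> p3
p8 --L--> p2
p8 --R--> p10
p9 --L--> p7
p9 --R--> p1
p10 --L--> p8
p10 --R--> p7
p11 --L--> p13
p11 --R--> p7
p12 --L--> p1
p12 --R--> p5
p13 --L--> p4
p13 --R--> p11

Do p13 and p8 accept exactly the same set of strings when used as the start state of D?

P0 = {p2,p4,p8,p13} | {p1,p3,p5,p6,p7,p9,p10,p11,p12}.
Split {p1,p3,p5,p6,p7,p9,p10,p11,p12} by δ(·,L) → {p1,p3,p5,p6,p7,p9,p12} and {p10,p11}.
Refine {p2,p4,p8,p13} on symbol R: members go to different blocks, giving {p2,p4} and {p8,p13}.
Refine {p1,p3,p5,p6,p7,p9,p12} on symbol L: members go to different blocks, giving {p5,p6,p7,p9,p12} and {p1,p3}.
Split {p5,p6,p7,p9,p12} by δ(·,L) → {p5,p6,p7,p9} and {p12}.
Split {p5,p6,p7,p9} by δ(·,L) → {p6,p7,p9} and {p5}.
No further refinement is possible. Final partition (7 blocks): {p2,p4} | {p6,p7,p9} | {p10,p11} | {p8,p13} | {p1,p3} | {p12} | {p5}.
p13 and p8 lie in the same block of the stable partition, so they are equivalent — no string distinguishes them.

Yes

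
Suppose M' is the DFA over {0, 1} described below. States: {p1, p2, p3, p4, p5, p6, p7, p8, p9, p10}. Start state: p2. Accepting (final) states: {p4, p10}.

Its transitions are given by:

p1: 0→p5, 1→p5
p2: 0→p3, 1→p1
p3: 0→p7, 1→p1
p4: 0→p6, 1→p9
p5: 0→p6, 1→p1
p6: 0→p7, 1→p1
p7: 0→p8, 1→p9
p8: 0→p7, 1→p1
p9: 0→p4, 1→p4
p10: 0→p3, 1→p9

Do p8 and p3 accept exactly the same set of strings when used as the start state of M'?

Yes

Reachable states from the start: {p1,p2,p3,p4,p5,p6,p7,p8,p9}. Unreachable: {p10} — drop them.
Initial partition by acceptance: {p4} | {p1,p2,p3,p5,p6,p7,p8,p9}.
On input 0, block {p1,p2,p3,p5,p6,p7,p8,p9} splits into {p1,p2,p3,p5,p6,p7,p8} and {p9}.
On input 1, block {p1,p2,p3,p5,p6,p7,p8} splits into {p1,p2,p3,p5,p6,p8} and {p7}.
Split {p1,p2,p3,p5,p6,p8} by δ(·,0) → {p1,p2,p5} and {p3,p6,p8}.
On input 0, block {p1,p2,p5} splits into {p2,p5} and {p1}.
The partition is now stable with 6 blocks: {p4} | {p2,p5} | {p9} | {p7} | {p3,p6,p8} | {p1}.
p8 and p3 lie in the same block of the stable partition, so they are equivalent — no string distinguishes them.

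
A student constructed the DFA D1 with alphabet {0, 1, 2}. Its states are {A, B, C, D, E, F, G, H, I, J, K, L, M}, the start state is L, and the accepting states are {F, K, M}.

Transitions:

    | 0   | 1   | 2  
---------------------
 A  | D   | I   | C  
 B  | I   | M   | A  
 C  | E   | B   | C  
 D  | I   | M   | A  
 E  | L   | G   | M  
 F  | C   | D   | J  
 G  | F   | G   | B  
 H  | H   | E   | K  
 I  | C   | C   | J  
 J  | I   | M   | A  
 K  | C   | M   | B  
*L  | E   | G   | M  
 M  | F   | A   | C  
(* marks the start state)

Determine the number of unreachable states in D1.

No path from L leads to H, K; the other 11 states are all reachable.

2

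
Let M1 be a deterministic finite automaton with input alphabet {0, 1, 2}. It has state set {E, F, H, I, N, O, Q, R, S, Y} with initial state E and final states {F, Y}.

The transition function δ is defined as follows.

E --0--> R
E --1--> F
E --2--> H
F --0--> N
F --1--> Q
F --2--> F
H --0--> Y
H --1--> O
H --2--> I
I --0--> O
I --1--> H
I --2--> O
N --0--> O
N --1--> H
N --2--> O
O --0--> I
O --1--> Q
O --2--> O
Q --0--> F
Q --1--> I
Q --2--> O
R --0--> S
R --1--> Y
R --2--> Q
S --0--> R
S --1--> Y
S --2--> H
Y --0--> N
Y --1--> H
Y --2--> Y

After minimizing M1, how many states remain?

4

Start with accepting vs non-accepting: {F,Y} | {E,H,I,N,O,Q,R,S}.
Split {E,H,I,N,O,Q,R,S} by δ(·,0) → {E,I,N,O,R,S} and {H,Q}.
On input 1, block {E,I,N,O,R,S} splits into {I,N,O} and {E,R,S}.
Stable partition: {F,Y} | {I,N,O} | {H,Q} | {E,R,S} — 4 equivalence classes.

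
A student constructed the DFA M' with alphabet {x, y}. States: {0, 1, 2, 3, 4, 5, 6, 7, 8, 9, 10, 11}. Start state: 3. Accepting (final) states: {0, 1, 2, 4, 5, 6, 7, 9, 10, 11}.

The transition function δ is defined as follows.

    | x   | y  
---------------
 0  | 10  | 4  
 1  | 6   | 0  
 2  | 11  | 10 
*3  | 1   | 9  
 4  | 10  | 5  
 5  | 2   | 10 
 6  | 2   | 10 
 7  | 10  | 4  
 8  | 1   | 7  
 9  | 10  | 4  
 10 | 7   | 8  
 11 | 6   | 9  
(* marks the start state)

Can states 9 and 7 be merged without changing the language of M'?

All states are reachable from the start state.
P0 = {0,1,2,4,5,6,7,9,10,11} | {3,8}.
Split {0,1,2,4,5,6,7,9,10,11} by δ(·,y) → {0,1,2,4,5,6,7,9,11} and {10}.
On input x, block {0,1,2,4,5,6,7,9,11} splits into {1,2,5,6,11} and {0,4,7,9}.
Refine {1,2,5,6,11} on symbol y: members go to different blocks, giving {2,5,6} and {1,11}.
Split {2,5,6} by δ(·,x) → {5,6} and {2}.
Split {0,4,7,9} by δ(·,y) → {0,7,9} and {4}.
No further refinement is possible. Final partition (7 blocks): {5,6} | {3,8} | {10} | {0,7,9} | {1,11} | {2} | {4}.
9 and 7 lie in the same block of the stable partition, so they are equivalent — no string distinguishes them.

Yes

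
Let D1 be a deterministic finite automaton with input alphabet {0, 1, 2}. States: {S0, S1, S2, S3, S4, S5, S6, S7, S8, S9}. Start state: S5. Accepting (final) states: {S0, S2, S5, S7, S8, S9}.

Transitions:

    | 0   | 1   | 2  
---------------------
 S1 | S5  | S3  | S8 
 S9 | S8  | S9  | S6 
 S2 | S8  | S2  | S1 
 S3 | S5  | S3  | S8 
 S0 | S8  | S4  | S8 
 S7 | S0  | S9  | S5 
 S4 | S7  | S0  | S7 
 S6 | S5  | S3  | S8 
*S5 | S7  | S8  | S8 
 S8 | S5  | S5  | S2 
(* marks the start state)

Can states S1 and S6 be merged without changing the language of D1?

All states are reachable from the start state.
Start with accepting vs non-accepting: {S0,S2,S5,S7,S8,S9} | {S1,S3,S4,S6}.
On input 1, block {S0,S2,S5,S7,S8,S9} splits into {S2,S5,S7,S8,S9} and {S0}.
Split {S2,S5,S7,S8,S9} by δ(·,0) → {S2,S5,S8,S9} and {S7}.
Split {S2,S5,S8,S9} by δ(·,0) → {S2,S8,S9} and {S5}.
Split {S2,S8,S9} by δ(·,0) → {S2,S9} and {S8}.
On input 0, block {S1,S3,S4,S6} splits into {S1,S3,S6} and {S4}.
The partition is now stable with 7 blocks: {S2,S9} | {S1,S3,S6} | {S0} | {S7} | {S5} | {S8} | {S4}.
S1 and S6 lie in the same block of the stable partition, so they are equivalent — no string distinguishes them.

Yes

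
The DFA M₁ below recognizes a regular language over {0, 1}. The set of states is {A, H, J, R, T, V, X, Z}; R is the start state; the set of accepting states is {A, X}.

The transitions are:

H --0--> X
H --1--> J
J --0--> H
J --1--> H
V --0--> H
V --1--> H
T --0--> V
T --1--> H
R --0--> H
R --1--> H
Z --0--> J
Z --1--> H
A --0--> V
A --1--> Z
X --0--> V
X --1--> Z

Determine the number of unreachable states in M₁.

2

BFS from R reaches {H, J, R, V, X, Z}; the 2 state(s) A, T are never visited.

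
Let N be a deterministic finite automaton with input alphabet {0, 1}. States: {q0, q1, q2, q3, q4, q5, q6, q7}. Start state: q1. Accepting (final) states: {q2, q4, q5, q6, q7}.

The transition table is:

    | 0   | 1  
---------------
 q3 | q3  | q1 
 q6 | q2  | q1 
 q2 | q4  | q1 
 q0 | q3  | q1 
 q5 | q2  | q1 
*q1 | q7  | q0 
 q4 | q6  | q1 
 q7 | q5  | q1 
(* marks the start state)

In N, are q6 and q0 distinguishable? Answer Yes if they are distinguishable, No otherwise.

Yes

P0 = {q2,q4,q5,q6,q7} | {q0,q1,q3}.
Split {q0,q1,q3} by δ(·,0) → {q0,q3} and {q1}.
The partition is now stable with 3 blocks: {q2,q4,q5,q6,q7} | {q0,q3} | {q1}.
q6 and q0 end up in different blocks, so they are distinguishable. For instance, the string 'ε' is accepted from only q6.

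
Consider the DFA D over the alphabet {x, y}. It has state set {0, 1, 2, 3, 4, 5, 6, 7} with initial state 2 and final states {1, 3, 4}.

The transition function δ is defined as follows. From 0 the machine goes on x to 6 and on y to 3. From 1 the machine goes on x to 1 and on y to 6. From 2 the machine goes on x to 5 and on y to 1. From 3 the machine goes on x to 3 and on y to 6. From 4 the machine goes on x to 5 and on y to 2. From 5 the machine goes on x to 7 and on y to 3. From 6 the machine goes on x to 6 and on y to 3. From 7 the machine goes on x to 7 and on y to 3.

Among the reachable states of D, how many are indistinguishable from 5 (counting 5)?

4

States {0,4} cannot be reached from the start state, so discard them.
Initial partition by acceptance: {1,3} | {2,5,6,7}.
No further refinement is possible. Final partition (2 blocks): {1,3} | {2,5,6,7}.
The equivalence class containing 5 is {2,5,6,7}, of size 4.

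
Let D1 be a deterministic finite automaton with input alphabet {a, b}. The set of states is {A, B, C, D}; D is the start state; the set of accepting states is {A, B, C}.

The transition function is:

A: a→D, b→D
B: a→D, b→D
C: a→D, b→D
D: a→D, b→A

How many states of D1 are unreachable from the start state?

BFS from D reaches {A, D}; the 2 state(s) B, C are never visited.

2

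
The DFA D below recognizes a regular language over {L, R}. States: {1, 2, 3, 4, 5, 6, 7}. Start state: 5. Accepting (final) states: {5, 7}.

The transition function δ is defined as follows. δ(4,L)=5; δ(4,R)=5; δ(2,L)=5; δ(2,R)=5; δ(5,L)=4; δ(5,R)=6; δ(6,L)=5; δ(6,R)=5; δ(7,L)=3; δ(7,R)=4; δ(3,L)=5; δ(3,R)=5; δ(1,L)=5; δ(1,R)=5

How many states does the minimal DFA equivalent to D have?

2

States {1,2,3,7} cannot be reached from the start state, so discard them.
Start with accepting vs non-accepting: {5} | {4,6}.
Stable partition: {5} | {4,6} — 2 equivalence classes.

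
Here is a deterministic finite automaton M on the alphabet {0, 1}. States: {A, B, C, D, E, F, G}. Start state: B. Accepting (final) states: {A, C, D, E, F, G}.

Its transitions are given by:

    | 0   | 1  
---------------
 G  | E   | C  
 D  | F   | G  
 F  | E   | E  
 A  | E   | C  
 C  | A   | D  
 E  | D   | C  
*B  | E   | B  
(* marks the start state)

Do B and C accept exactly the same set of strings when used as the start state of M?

P0 = {A,C,D,E,F,G} | {B}.
The partition is now stable with 2 blocks: {A,C,D,E,F,G} | {B}.
B and C end up in different blocks, so they are distinguishable. For instance, the string 'ε' is accepted from only C.

No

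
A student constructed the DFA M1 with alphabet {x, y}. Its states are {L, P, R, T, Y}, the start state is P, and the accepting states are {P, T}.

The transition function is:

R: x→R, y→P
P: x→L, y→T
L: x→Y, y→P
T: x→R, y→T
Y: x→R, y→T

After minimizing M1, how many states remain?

2

Every state is reachable, so we keep all 5.
P0 = {P,T} | {L,R,Y}.
Stable partition: {P,T} | {L,R,Y} — 2 equivalence classes.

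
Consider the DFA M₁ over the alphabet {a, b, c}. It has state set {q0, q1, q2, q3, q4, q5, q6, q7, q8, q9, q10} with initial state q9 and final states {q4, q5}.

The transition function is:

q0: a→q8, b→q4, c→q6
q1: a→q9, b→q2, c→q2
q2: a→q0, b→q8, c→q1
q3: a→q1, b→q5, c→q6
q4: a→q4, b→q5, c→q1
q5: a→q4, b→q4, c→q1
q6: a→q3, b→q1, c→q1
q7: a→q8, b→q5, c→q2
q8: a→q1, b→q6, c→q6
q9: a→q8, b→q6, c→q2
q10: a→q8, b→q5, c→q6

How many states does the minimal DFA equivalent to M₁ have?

First remove the unreachable states {q7,q10}; 9 states remain.
Start with accepting vs non-accepting: {q4,q5} | {q0,q1,q2,q3,q6,q8,q9}.
Split {q0,q1,q2,q3,q6,q8,q9} by δ(·,b) → {q1,q2,q6,q8,q9} and {q0,q3}.
On input a, block {q1,q2,q6,q8,q9} splits into {q1,q8,q9} and {q2,q6}.
The partition is now stable with 4 blocks: {q4,q5} | {q1,q8,q9} | {q0,q3} | {q2,q6}.

4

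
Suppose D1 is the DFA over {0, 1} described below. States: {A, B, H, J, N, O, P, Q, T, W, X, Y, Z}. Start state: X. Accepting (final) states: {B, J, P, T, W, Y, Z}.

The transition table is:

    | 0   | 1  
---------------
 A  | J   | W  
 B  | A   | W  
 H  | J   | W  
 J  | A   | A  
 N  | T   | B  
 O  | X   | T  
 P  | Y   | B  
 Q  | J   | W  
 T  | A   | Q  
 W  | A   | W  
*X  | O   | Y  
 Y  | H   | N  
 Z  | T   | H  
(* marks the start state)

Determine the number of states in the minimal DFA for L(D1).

First remove the unreachable states {P,Z}; 11 states remain.
Initial partition by acceptance: {B,J,T,W,Y} | {A,H,N,O,Q,X}.
On input 1, block {B,J,T,W,Y} splits into {J,T,Y} and {B,W}.
Refine {A,H,N,O,Q,X} on symbol 0: members go to different blocks, giving {A,H,N,Q} and {O,X}.
No further refinement is possible. Final partition (4 blocks): {J,T,Y} | {A,H,N,Q} | {B,W} | {O,X}.

4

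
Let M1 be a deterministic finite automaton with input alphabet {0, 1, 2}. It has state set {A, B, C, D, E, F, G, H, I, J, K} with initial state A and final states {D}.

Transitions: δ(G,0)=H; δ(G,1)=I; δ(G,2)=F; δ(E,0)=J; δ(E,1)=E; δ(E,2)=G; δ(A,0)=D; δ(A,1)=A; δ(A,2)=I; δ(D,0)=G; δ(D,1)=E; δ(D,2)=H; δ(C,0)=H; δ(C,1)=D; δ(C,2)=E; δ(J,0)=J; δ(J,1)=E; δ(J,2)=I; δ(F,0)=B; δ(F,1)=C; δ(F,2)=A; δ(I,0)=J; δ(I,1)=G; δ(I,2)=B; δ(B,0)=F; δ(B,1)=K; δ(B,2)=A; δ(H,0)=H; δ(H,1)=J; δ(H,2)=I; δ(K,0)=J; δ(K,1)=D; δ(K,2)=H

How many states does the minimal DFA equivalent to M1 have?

6

Every state is reachable, so we keep all 11.
P0 = {D} | {A,B,C,E,F,G,H,I,J,K}.
Split {A,B,C,E,F,G,H,I,J,K} by δ(·,0) → {B,C,E,F,G,H,I,J,K} and {A}.
Refine {B,C,E,F,G,H,I,J,K} on symbol 1: members go to different blocks, giving {B,E,F,G,H,I,J} and {C,K}.
On input 1, block {B,E,F,G,H,I,J} splits into {E,G,H,I,J} and {B,F}.
Refine {E,G,H,I,J} on symbol 2: members go to different blocks, giving {E,H,J} and {G,I}.
No further refinement is possible. Final partition (6 blocks): {D} | {E,H,J} | {A} | {C,K} | {B,F} | {G,I}.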